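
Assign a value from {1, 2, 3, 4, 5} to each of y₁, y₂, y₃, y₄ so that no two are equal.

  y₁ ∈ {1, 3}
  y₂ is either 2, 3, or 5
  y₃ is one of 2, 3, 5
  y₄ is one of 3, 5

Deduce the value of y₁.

1

The 4 variables draw from only 4 values {1, 2, 3, 5}, so each is used; only y₁ can be 1, hence y₁ = 1.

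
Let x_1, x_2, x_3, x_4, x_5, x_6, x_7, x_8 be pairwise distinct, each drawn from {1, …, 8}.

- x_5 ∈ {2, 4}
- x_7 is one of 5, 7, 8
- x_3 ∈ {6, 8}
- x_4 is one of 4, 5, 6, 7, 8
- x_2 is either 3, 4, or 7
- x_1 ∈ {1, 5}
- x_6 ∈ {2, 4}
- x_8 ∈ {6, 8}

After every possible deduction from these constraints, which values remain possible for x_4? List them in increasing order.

5, 7

Among the 8 variables, 1 fits only x_1 (and all 8 values in {1, 2, 3, 4, 5, 6, 7, 8} must be used), so x_1 = 1.
Among the 7 still-open variables, 3 fits only x_2 (and all 7 values in {2, 3, 4, 5, 6, 7, 8} must be used), so x_2 = 3.
x_3 and x_8 between them cover only {6, 8} — a naked pair. Remove those values from x_4, x_7.
x_5 and x_6 share exactly the 2 values {2, 4}; by pigeonhole those values go to them, so strike 2, 4 from x_4.
No further eliminations apply; x_4 can still be any of 5, 7.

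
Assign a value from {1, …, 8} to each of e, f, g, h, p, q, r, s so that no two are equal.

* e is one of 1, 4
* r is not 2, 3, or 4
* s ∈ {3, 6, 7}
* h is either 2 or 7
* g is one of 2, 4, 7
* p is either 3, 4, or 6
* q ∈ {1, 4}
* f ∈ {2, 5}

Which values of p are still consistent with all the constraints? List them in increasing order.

3, 6

Among the 8 variables, 8 fits only r (and all 8 values in {1, 2, 3, 4, 5, 6, 7, 8} must be used), so r = 8.
The 7 still-open variables together cover exactly {1, 2, 3, 4, 5, 6, 7} — 7 values for 7 variables — and 5 appears only in f's list, so f = 5.
The 2 variables e and q are confined to {1, 4}, which locks those values in; drop them from g, p.
g and h share exactly the 2 values {2, 7}; by pigeonhole those values go to them, so strike 2, 7 from s.
No further eliminations apply; p can still be any of 3, 6.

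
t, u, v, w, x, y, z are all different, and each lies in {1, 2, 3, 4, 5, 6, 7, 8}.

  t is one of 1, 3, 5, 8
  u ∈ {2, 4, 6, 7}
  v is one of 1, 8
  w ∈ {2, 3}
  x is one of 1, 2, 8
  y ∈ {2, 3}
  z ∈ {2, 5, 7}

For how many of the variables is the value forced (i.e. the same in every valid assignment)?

The 2 variables w and y are confined to {2, 3}, which locks those values in; drop them from t, u, x, z.
v and x between them cover only {1, 8} — a naked pair. Remove those values from t.
That leaves t = 5. Strike 5 from z.
z must be 7 (only option left). Eliminate 7 elsewhere: u.
Determined: t=5, z=7. The other variables each still have more than one consistent value. That makes 2.

2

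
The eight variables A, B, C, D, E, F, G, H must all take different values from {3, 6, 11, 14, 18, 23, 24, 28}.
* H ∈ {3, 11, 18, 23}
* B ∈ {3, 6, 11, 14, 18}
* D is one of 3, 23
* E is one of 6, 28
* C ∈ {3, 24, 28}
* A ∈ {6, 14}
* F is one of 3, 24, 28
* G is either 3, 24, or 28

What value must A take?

C, F, G share exactly the 3 values {3, 24, 28}; by pigeonhole those values go to them, so strike 3, 24, 28 from B, D, E, H.
D must be 23 (only option left). Strike 23 from H.
That leaves E = 6. So A, B can't be 6.
So A = 14.

14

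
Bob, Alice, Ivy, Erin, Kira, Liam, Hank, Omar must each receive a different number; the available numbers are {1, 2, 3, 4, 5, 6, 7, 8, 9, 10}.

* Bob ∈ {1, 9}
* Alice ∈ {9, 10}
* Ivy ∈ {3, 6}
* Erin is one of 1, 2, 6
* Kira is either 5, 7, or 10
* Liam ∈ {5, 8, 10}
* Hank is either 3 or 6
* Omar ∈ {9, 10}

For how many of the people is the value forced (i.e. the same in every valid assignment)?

Alice and Omar between them cover only {9, 10} — a naked pair. Remove those values from Bob, Kira, Liam.
Bob must be 1 (only option left). Remove 1 from Erin.
Ivy and Hank between them cover only {3, 6} — a naked pair. Remove those values from Erin.
Erin must be 2 (only option left).
Determined: Bob=1, Erin=2. The other people each still have more than one consistent value. That makes 2.

2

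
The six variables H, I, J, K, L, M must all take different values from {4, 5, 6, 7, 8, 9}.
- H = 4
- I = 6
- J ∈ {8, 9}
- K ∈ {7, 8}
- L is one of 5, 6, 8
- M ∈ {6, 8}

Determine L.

5

H's domain is down to {4}, so H = 4.
I has just one choice, so I = 6. Remove 6 from L, M.
M must be 8 (only option left). Strike 8 from J, K, L.
So L = 5.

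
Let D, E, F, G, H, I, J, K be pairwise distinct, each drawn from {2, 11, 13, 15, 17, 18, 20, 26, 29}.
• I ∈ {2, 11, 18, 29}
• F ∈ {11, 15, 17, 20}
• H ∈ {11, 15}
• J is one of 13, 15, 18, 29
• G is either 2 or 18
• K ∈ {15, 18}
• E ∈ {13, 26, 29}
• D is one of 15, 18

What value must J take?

13

D and K share exactly the 2 values {15, 18}; by pigeonhole those values go to them, so strike 15, 18 from F, G, H, I, J.
G has just one choice, so G = 2. Remove 2 from I.
That leaves H = 11. Remove 11 from F, I.
I must be 29 (only option left). So E, J can't be 29.
So J = 13.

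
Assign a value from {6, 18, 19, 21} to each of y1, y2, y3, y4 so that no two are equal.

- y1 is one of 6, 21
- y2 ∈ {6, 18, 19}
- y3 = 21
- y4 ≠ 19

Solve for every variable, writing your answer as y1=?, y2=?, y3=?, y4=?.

y3 has just one choice, so y3 = 21. Eliminate 21 elsewhere: y1, y4.
y1 must be 6 (only option left). Remove 6 from y2, y4.
y4's domain is down to {18}, so y4 = 18. Strike 18 from y2.
y2's domain is down to {19}, so y2 = 19.

y1=6, y2=19, y3=21, y4=18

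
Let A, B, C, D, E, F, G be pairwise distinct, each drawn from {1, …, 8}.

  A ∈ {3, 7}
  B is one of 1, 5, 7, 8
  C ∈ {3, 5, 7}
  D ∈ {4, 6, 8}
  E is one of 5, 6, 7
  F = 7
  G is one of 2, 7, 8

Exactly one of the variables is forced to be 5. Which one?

F must be 7 (only option left). So A, B, C, E, G can't be 7.
A has just one choice, so A = 3. Remove 3 from C.
So 5 goes to C.

C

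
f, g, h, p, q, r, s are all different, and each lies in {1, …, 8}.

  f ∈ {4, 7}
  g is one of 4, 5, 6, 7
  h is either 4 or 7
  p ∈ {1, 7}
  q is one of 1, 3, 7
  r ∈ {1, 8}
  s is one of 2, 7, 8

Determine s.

2

f and h between them cover only {4, 7} — a naked pair. Remove those values from g, p, q, s.
p must be 1 (only option left). Eliminate 1 elsewhere: q, r.
q has just one choice, so q = 3.
r's domain is down to {8}, so r = 8. Remove 8 from s.
So s = 2.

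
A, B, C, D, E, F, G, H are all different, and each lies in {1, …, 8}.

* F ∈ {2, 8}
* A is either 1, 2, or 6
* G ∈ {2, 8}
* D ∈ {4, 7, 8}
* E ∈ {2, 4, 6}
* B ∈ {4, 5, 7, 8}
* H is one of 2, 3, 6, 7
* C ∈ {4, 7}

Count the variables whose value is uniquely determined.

4

The 8 variables draw from only 8 values {1, 2, 3, 4, 5, 6, 7, 8}, so each is used; only A can be 1, hence A = 1.
The 7 still-open variables draw from only 7 values {2, 3, 4, 5, 6, 7, 8}, so each is used; only H can be 3, hence H = 3.
The 6 still-open variables together cover exactly {2, 4, 5, 6, 7, 8} — 6 values for 6 variables — and 5 appears only in B's list, so B = 5.
Among the 5 still-open variables, 6 fits only E (and all 5 values in {2, 4, 6, 7, 8} must be used), so E = 6.
The 2 variables F and G are confined to {2, 8}, which locks those values in; drop them from D.
Determined: A=1, B=5, E=6, H=3. The other variables each still have more than one consistent value. That makes 4.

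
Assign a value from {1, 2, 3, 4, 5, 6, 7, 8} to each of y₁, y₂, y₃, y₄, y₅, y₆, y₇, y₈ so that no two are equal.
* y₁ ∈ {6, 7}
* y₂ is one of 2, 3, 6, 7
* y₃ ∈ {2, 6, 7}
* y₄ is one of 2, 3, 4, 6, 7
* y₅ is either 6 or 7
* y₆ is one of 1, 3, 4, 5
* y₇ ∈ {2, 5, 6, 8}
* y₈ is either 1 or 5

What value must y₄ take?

The 8 variables together cover exactly {1, 2, 3, 4, 5, 6, 7, 8} — 8 values for 8 variables — and 8 appears only in y₇'s list, so y₇ = 8.
y₁ and y₅ between them cover only {6, 7} — a naked pair. Remove those values from y₂, y₃, y₄.
y₃ has just one choice, so y₃ = 2. Strike 2 from y₂, y₄.
y₂ has just one choice, so y₂ = 3. Eliminate 3 elsewhere: y₄, y₆.
So y₄ = 4.

4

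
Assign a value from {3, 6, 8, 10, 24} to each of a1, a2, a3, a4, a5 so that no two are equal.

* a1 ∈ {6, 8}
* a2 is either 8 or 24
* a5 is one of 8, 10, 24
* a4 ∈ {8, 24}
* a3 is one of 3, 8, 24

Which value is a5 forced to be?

Among the 5 variables, 3 fits only a3 (and all 5 values in {3, 6, 8, 10, 24} must be used), so a3 = 3.
Among the 4 still-open variables, 6 fits only a1 (and all 4 values in {6, 8, 10, 24} must be used), so a1 = 6.
Among the 3 still-open variables, 10 fits only a5 (and all 3 values in {8, 10, 24} must be used), so a5 = 10.

10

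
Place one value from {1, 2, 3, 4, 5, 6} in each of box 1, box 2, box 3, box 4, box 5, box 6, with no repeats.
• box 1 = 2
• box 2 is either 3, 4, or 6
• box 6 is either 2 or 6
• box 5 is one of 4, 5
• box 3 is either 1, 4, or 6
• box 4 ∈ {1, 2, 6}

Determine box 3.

4

box 1's domain is down to {2}, so box 1 = 2. So box 4, box 6 can't be 2.
box 6 has just one choice, so box 6 = 6. Remove 6 from box 2, box 3, box 4.
box 4 must be 1 (only option left). Eliminate 1 elsewhere: box 3.
So box 3 = 4.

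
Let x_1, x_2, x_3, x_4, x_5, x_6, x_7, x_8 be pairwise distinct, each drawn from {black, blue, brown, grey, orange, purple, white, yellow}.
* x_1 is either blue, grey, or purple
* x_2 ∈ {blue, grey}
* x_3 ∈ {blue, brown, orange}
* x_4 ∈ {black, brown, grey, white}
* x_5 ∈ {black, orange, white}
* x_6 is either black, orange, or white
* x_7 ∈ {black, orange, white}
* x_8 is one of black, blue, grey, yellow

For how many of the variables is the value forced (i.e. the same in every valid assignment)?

2

The 8 variables together cover exactly {black, blue, brown, grey, orange, purple, white, yellow} — 8 values for 8 variables — and purple appears only in x_1's list, so x_1 = purple.
Among the 7 still-open variables, yellow fits only x_8 (and all 7 values in {black, blue, brown, grey, orange, white, yellow} must be used), so x_8 = yellow.
x_5, x_6, x_7 between them cover only {black, orange, white} — a naked triple. Remove those values from x_3, x_4.
Determined: x_1=purple, x_8=yellow. The other variables each still have more than one consistent value. That makes 2.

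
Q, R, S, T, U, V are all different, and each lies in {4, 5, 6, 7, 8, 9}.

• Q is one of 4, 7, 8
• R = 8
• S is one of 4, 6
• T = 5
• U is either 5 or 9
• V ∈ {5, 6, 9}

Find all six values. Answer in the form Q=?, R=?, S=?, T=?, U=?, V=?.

R's domain is down to {8}, so R = 8. Eliminate 8 elsewhere: Q.
That leaves T = 5. So U, V can't be 5.
That leaves U = 9. Remove 9 from V.
That leaves V = 6. Remove 6 from S.
That leaves S = 4. Remove 4 from Q.
Q's domain is down to {7}, so Q = 7.

Q=7, R=8, S=4, T=5, U=9, V=6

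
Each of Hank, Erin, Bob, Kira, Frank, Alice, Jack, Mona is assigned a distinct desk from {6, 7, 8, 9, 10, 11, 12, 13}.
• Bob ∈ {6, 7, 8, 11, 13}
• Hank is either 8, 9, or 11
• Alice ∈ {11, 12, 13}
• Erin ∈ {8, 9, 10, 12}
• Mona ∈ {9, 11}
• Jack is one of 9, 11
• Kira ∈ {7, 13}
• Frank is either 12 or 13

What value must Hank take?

8

Among the 8 variables, 6 fits only Bob (and all 8 values in {6, 7, 8, 9, 10, 11, 12, 13} must be used), so Bob = 6.
The 7 still-open variables together cover exactly {7, 8, 9, 10, 11, 12, 13} — 7 values for 7 variables — and 7 appears only in Kira's list, so Kira = 7.
The 6 still-open variables together cover exactly {8, 9, 10, 11, 12, 13} — 6 values for 6 variables — and 10 appears only in Erin's list, so Erin = 10.
The 5 still-open variables draw from only 5 values {8, 9, 11, 12, 13}, so each is used; only Hank can be 8, hence Hank = 8.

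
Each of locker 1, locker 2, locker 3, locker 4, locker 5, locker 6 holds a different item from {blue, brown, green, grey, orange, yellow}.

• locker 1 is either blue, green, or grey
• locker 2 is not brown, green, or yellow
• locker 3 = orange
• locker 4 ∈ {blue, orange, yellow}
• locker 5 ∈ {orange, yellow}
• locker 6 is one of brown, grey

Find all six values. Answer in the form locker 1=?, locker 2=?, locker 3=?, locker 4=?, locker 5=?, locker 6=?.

locker 1=green, locker 2=grey, locker 3=orange, locker 4=blue, locker 5=yellow, locker 6=brown

locker 3 must be orange (only option left). Strike orange from locker 2, locker 4, locker 5.
That leaves locker 5 = yellow. So locker 4 can't be yellow.
locker 4's domain is down to {blue}, so locker 4 = blue. So locker 1, locker 2 can't be blue.
locker 2 has just one choice, so locker 2 = grey. Strike grey from locker 1, locker 6.
That leaves locker 6 = brown.
That leaves locker 1 = green.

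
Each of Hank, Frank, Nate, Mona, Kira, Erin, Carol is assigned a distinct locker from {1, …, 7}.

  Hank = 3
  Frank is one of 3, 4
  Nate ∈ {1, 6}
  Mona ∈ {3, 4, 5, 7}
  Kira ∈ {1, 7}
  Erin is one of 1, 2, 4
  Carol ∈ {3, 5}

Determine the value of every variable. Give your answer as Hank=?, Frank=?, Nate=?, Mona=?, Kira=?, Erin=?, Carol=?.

Hank=3, Frank=4, Nate=6, Mona=7, Kira=1, Erin=2, Carol=5

Hank has just one choice, so Hank = 3. So Frank, Mona, Carol can't be 3.
Frank must be 4 (only option left). Remove 4 from Mona, Erin.
Carol must be 5 (only option left). Eliminate 5 elsewhere: Mona.
Mona must be 7 (only option left). Remove 7 from Kira.
Kira's domain is down to {1}, so Kira = 1. So Nate, Erin can't be 1.
Erin's domain is down to {2}, so Erin = 2.
Nate's domain is down to {6}, so Nate = 6.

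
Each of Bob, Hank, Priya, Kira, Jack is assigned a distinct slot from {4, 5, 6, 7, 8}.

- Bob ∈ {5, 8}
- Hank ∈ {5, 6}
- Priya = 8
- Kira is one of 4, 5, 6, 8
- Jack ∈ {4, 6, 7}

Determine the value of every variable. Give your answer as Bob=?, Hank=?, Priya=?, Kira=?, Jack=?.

Priya's domain is down to {8}, so Priya = 8. Eliminate 8 elsewhere: Bob, Kira.
Bob has just one choice, so Bob = 5. Strike 5 from Hank, Kira.
Hank must be 6 (only option left). Eliminate 6 elsewhere: Kira, Jack.
Kira must be 4 (only option left). Remove 4 from Jack.
Jack has just one choice, so Jack = 7.

Bob=5, Hank=6, Priya=8, Kira=4, Jack=7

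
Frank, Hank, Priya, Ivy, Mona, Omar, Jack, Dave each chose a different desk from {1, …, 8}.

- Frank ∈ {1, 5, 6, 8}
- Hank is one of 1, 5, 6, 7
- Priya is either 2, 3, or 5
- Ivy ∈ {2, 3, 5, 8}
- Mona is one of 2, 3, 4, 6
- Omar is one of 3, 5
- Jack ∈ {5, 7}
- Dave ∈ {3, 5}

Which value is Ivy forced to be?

8

The 8 variables together cover exactly {1, 2, 3, 4, 5, 6, 7, 8} — 8 values for 8 variables — and 4 appears only in Mona's list, so Mona = 4.
The 2 variables Omar and Dave are confined to {3, 5}, which locks those values in; drop them from Frank, Hank, Priya, Ivy, Jack.
That leaves Priya = 2. Eliminate 2 elsewhere: Ivy.
So Ivy = 8.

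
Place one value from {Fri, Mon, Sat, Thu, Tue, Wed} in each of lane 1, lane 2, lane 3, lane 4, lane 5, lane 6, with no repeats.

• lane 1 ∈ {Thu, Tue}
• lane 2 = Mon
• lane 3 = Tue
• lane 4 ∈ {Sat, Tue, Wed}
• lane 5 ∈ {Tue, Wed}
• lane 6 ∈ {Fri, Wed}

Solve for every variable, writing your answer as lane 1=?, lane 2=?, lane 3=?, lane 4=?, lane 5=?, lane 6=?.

lane 1=Thu, lane 2=Mon, lane 3=Tue, lane 4=Sat, lane 5=Wed, lane 6=Fri

lane 2 must be Mon (only option left).
That leaves lane 3 = Tue. Eliminate Tue elsewhere: lane 1, lane 4, lane 5.
lane 5 has just one choice, so lane 5 = Wed. Remove Wed from lane 4, lane 6.
That leaves lane 6 = Fri.
lane 1's domain is down to {Thu}, so lane 1 = Thu.
lane 4's domain is down to {Sat}, so lane 4 = Sat.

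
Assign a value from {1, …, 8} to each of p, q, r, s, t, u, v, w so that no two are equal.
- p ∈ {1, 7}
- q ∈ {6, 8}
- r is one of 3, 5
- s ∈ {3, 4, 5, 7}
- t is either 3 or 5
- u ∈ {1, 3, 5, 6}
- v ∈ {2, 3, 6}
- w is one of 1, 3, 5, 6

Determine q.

The 8 variables together cover exactly {1, 2, 3, 4, 5, 6, 7, 8} — 8 values for 8 variables — and 2 appears only in v's list, so v = 2.
Among the 7 still-open variables, 4 fits only s (and all 7 values in {1, 3, 4, 5, 6, 7, 8} must be used), so s = 4.
The 6 still-open variables draw from only 6 values {1, 3, 5, 6, 7, 8}, so each is used; only p can be 7, hence p = 7.
The 5 still-open variables together cover exactly {1, 3, 5, 6, 8} — 5 values for 5 variables — and 8 appears only in q's list, so q = 8.

8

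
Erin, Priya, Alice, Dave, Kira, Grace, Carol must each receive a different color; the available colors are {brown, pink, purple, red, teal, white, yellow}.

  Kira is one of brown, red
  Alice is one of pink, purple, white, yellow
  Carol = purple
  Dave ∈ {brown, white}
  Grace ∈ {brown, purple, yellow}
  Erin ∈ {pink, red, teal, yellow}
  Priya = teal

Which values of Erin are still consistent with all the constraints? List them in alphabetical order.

Priya must be teal (only option left). So Erin can't be teal.
That leaves Carol = purple. Eliminate purple elsewhere: Alice, Grace.
No further eliminations apply; Erin can still be any of pink, red, yellow.

pink, red, yellow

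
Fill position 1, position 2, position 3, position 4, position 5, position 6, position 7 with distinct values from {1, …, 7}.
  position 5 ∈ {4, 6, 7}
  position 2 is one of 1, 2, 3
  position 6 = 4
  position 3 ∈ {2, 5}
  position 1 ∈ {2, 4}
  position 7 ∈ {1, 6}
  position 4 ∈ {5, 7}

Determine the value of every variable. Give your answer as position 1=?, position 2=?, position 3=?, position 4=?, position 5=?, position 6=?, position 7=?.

position 6 must be 4 (only option left). Remove 4 from position 1, position 5.
position 1's domain is down to {2}, so position 1 = 2. Strike 2 from position 2, position 3.
position 3's domain is down to {5}, so position 3 = 5. Remove 5 from position 4.
That leaves position 4 = 7. So position 5 can't be 7.
That leaves position 5 = 6. Strike 6 from position 7.
position 7 has just one choice, so position 7 = 1. Eliminate 1 elsewhere: position 2.
position 2 must be 3 (only option left).

position 1=2, position 2=3, position 3=5, position 4=7, position 5=6, position 6=4, position 7=1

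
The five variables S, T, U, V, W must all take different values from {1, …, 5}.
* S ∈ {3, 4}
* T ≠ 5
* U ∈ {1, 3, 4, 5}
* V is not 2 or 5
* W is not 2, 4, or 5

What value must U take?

5

The 5 variables draw from only 5 values {1, 2, 3, 4, 5}, so each is used; only T can be 2, hence T = 2.
The 4 still-open variables together cover exactly {1, 3, 4, 5} — 4 values for 4 variables — and 5 appears only in U's list, so U = 5.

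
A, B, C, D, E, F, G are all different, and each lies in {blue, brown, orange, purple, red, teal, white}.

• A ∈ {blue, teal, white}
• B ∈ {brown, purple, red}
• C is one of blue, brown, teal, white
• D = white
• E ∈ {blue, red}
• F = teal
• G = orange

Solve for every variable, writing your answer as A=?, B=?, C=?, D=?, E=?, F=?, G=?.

D must be white (only option left). Eliminate white elsewhere: A, C.
F has just one choice, so F = teal. Strike teal from A, C.
G must be orange (only option left).
A must be blue (only option left). Remove blue from C, E.
That leaves C = brown. So B can't be brown.
E's domain is down to {red}, so E = red. Strike red from B.
That leaves B = purple.

A=blue, B=purple, C=brown, D=white, E=red, F=teal, G=orange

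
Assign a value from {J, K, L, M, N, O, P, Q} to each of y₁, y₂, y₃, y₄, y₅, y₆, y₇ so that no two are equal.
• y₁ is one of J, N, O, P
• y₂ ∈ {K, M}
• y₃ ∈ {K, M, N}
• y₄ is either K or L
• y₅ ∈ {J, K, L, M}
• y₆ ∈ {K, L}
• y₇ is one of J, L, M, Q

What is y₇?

Q

y₄ and y₆ share exactly the 2 values {K, L}; by pigeonhole those values go to them, so strike K, L from y₂, y₃, y₅, y₇.
That leaves y₂ = M. So y₃, y₅, y₇ can't be M.
y₃ has just one choice, so y₃ = N. Eliminate N elsewhere: y₁.
y₅ has just one choice, so y₅ = J. Strike J from y₁, y₇.
So y₇ = Q.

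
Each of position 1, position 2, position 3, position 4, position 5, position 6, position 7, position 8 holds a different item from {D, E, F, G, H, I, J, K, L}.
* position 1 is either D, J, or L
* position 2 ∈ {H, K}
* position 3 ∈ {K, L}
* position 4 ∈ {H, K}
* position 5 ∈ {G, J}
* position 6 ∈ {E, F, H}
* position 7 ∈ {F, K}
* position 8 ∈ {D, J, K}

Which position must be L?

position 3

The 8 variables together cover exactly {D, E, F, G, H, J, K, L} — 8 values for 8 variables — and E appears only in position 6's list, so position 6 = E.
The 7 still-open variables draw from only 7 values {D, F, G, H, J, K, L}, so each is used; only position 7 can be F, hence position 7 = F.
The 6 still-open variables together cover exactly {D, G, H, J, K, L} — 6 values for 6 variables — and G appears only in position 5's list, so position 5 = G.
position 2 and position 4 share exactly the 2 values {H, K}; by pigeonhole those values go to them, so strike H, K from position 3, position 8.
So L goes to position 3.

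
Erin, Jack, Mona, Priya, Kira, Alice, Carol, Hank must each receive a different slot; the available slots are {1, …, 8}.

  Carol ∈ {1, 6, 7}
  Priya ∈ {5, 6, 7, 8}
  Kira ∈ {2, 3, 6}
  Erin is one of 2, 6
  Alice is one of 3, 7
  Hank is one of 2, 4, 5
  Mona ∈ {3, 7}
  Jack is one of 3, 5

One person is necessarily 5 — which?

The 8 variables together cover exactly {1, 2, 3, 4, 5, 6, 7, 8} — 8 values for 8 variables — and 1 appears only in Carol's list, so Carol = 1.
Among the 7 still-open variables, 4 fits only Hank (and all 7 values in {2, 3, 4, 5, 6, 7, 8} must be used), so Hank = 4.
Among the 6 still-open variables, 8 fits only Priya (and all 6 values in {2, 3, 5, 6, 7, 8} must be used), so Priya = 8.
The 5 still-open variables draw from only 5 values {2, 3, 5, 6, 7}, so each is used; only Jack can be 5, hence Jack = 5.

Jack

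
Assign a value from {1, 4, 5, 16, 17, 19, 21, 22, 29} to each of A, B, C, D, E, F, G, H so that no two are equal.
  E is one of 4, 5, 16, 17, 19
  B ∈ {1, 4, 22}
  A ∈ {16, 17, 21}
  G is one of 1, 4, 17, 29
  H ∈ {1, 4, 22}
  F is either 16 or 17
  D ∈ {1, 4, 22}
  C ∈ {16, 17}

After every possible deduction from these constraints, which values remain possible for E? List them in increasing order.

5, 19

The 2 variables C and F are confined to {16, 17}, which locks those values in; drop them from A, E, G.
A must be 21 (only option left).
B, D, H between them cover only {1, 4, 22} — a naked triple. Remove those values from E, G.
G's domain is down to {29}, so G = 29.
No further eliminations apply; E can still be any of 5, 19.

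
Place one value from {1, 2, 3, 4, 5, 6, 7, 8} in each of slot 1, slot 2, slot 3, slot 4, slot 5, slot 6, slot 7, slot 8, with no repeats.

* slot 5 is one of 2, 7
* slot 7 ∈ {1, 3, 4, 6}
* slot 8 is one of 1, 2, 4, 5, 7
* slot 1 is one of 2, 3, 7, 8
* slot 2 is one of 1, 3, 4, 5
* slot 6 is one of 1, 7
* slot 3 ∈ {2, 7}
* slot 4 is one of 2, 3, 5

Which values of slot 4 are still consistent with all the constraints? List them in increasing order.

Among the 8 variables, 6 fits only slot 7 (and all 8 values in {1, 2, 3, 4, 5, 6, 7, 8} must be used), so slot 7 = 6.
The 7 still-open variables together cover exactly {1, 2, 3, 4, 5, 7, 8} — 7 values for 7 variables — and 8 appears only in slot 1's list, so slot 1 = 8.
slot 3 and slot 5 share exactly the 2 values {2, 7}; by pigeonhole those values go to them, so strike 2, 7 from slot 4, slot 6, slot 8.
slot 6's domain is down to {1}, so slot 6 = 1. So slot 2, slot 8 can't be 1.
No further eliminations apply; slot 4 can still be any of 3, 5.

3, 5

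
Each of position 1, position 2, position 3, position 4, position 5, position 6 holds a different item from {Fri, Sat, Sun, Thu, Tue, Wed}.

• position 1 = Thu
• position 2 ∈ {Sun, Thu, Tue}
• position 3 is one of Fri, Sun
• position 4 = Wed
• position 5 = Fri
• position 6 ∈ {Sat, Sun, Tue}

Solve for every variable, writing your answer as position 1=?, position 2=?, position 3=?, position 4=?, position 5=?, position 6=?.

position 1=Thu, position 2=Tue, position 3=Sun, position 4=Wed, position 5=Fri, position 6=Sat

position 1 has just one choice, so position 1 = Thu. Strike Thu from position 2.
position 4's domain is down to {Wed}, so position 4 = Wed.
position 5 must be Fri (only option left). So position 3 can't be Fri.
position 3 has just one choice, so position 3 = Sun. Eliminate Sun elsewhere: position 2, position 6.
position 2's domain is down to {Tue}, so position 2 = Tue. Remove Tue from position 6.
position 6's domain is down to {Sat}, so position 6 = Sat.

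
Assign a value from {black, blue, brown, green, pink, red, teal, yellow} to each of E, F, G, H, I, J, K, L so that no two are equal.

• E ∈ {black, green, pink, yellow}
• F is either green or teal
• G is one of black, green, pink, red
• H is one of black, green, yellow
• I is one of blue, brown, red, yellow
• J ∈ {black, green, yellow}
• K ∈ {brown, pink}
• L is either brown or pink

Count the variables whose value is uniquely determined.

Among the 8 variables, blue fits only I (and all 8 values in {black, blue, brown, green, pink, red, teal, yellow} must be used), so I = blue.
The 7 still-open variables draw from only 7 values {black, brown, green, pink, red, teal, yellow}, so each is used; only G can be red, hence G = red.
Among the 6 still-open variables, teal fits only F (and all 6 values in {black, brown, green, pink, teal, yellow} must be used), so F = teal.
The 2 variables K and L are confined to {brown, pink}, which locks those values in; drop them from E.
Determined: F=teal, G=red, I=blue. The other variables each still have more than one consistent value. That makes 3.

3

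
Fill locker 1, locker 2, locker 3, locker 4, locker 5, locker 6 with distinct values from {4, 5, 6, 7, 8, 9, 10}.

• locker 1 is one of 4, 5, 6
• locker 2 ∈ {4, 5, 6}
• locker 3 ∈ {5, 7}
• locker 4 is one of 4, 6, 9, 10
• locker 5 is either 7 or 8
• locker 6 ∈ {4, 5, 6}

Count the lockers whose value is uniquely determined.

2

locker 1, locker 2, locker 6 share exactly the 3 values {4, 5, 6}; by pigeonhole those values go to them, so strike 4, 5, 6 from locker 3, locker 4.
locker 3's domain is down to {7}, so locker 3 = 7. Strike 7 from locker 5.
That leaves locker 5 = 8.
Determined: locker 3=7, locker 5=8. The other lockers each still have more than one consistent value. That makes 2.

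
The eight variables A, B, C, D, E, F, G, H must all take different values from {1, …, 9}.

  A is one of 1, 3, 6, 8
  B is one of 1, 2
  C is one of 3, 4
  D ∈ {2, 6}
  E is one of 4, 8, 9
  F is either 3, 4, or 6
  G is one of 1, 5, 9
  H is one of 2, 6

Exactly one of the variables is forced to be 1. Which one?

Among the 8 variables, 5 fits only G (and all 8 values in {1, 2, 3, 4, 5, 6, 8, 9} must be used), so G = 5.
The 7 still-open variables together cover exactly {1, 2, 3, 4, 6, 8, 9} — 7 values for 7 variables — and 9 appears only in E's list, so E = 9.
The 6 still-open variables draw from only 6 values {1, 2, 3, 4, 6, 8}, so each is used; only A can be 8, hence A = 8.
The 5 still-open variables together cover exactly {1, 2, 3, 4, 6} — 5 values for 5 variables — and 1 appears only in B's list, so B = 1.

B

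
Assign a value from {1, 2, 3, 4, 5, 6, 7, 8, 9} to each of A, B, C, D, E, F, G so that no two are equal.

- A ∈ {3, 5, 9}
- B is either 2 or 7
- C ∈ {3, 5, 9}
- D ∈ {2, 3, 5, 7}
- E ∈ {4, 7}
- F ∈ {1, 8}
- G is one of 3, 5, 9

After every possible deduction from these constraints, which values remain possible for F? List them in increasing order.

1, 8

A, C, G share exactly the 3 values {3, 5, 9}; by pigeonhole those values go to them, so strike 3, 5, 9 from D.
The 2 variables B and D are confined to {2, 7}, which locks those values in; drop them from E.
That leaves E = 4.
No further eliminations apply; F can still be any of 1, 8.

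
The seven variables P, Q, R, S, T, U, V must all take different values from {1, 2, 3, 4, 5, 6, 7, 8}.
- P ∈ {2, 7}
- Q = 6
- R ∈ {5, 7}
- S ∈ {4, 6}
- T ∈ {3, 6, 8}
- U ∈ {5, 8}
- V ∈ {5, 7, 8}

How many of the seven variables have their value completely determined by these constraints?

Q has just one choice, so Q = 6. Strike 6 from S, T.
S must be 4 (only option left).
The 5 still-open variables draw from only 5 values {2, 3, 5, 7, 8}, so each is used; only P can be 2, hence P = 2.
Among the 4 still-open variables, 3 fits only T (and all 4 values in {3, 5, 7, 8} must be used), so T = 3.
Determined: P=2, Q=6, S=4, T=3. The other variables each still have more than one consistent value. That makes 4.

4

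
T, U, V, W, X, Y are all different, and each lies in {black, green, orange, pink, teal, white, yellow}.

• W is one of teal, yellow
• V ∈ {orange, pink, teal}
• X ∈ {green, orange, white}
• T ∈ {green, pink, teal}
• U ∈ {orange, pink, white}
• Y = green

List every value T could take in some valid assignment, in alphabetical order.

Y must be green (only option left). So T, X can't be green.
The 5 still-open variables together cover exactly {orange, pink, teal, white, yellow} — 5 values for 5 variables — and yellow appears only in W's list, so W = yellow.
No further eliminations apply; T can still be any of pink, teal.

pink, teal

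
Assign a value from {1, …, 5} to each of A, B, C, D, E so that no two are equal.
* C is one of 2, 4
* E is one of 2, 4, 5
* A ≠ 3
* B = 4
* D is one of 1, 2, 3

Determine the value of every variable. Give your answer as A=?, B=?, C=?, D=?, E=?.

A=1, B=4, C=2, D=3, E=5

B must be 4 (only option left). Remove 4 from A, C, E.
That leaves C = 2. Remove 2 from A, D, E.
E's domain is down to {5}, so E = 5. Strike 5 from A.
A has just one choice, so A = 1. Strike 1 from D.
D has just one choice, so D = 3.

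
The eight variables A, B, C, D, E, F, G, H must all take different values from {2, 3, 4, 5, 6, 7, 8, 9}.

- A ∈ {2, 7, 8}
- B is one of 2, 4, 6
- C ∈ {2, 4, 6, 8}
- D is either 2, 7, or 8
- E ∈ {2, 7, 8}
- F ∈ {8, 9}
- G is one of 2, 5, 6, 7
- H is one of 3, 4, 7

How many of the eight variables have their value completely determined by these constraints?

The 8 variables together cover exactly {2, 3, 4, 5, 6, 7, 8, 9} — 8 values for 8 variables — and 3 appears only in H's list, so H = 3.
Among the 7 still-open variables, 5 fits only G (and all 7 values in {2, 4, 5, 6, 7, 8, 9} must be used), so G = 5.
The 6 still-open variables draw from only 6 values {2, 4, 6, 7, 8, 9}, so each is used; only F can be 9, hence F = 9.
The 3 variables A, D, E are confined to {2, 7, 8}, which locks those values in; drop them from B, C.
Determined: F=9, G=5, H=3. The other variables each still have more than one consistent value. That makes 3.

3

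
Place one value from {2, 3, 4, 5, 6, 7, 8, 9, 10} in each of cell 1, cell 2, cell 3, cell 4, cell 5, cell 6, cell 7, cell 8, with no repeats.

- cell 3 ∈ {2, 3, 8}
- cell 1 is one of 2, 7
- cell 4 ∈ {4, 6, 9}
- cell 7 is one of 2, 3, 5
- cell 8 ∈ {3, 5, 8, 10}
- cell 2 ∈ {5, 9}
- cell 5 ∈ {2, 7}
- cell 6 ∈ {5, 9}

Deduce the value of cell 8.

10

cell 1 and cell 5 between them cover only {2, 7} — a naked pair. Remove those values from cell 3, cell 7.
cell 2 and cell 6 share exactly the 2 values {5, 9}; by pigeonhole those values go to them, so strike 5, 9 from cell 4, cell 7, cell 8.
That leaves cell 7 = 3. Strike 3 from cell 3, cell 8.
cell 3's domain is down to {8}, so cell 3 = 8. So cell 8 can't be 8.
So cell 8 = 10.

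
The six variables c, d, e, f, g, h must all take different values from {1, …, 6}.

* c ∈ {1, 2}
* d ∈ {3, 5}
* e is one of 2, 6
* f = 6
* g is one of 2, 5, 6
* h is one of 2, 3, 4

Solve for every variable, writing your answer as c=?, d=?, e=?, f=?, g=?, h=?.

c=1, d=3, e=2, f=6, g=5, h=4

f's domain is down to {6}, so f = 6. Remove 6 from e, g.
That leaves e = 2. Eliminate 2 elsewhere: c, g, h.
g has just one choice, so g = 5. So d can't be 5.
c must be 1 (only option left).
d's domain is down to {3}, so d = 3. Eliminate 3 elsewhere: h.
h has just one choice, so h = 4.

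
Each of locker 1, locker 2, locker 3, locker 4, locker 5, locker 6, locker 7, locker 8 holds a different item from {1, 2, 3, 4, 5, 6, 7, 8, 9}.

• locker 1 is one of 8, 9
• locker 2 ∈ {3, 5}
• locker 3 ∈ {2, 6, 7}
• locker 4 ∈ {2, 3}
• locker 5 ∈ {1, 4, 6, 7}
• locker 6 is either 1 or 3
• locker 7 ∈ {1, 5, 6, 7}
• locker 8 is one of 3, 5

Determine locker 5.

4

The 2 variables locker 2 and locker 8 are confined to {3, 5}, which locks those values in; drop them from locker 4, locker 6, locker 7.
locker 4 has just one choice, so locker 4 = 2. Remove 2 from locker 3.
locker 6's domain is down to {1}, so locker 6 = 1. Eliminate 1 elsewhere: locker 5, locker 7.
The 2 variables locker 3 and locker 7 are confined to {6, 7}, which locks those values in; drop them from locker 5.
So locker 5 = 4.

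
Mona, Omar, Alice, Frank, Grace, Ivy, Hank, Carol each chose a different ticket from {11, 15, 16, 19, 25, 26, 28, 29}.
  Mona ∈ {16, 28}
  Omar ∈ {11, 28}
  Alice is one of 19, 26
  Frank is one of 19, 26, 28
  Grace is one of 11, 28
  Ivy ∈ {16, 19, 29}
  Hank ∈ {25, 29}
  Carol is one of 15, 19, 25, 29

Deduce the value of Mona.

Among the 8 variables, 15 fits only Carol (and all 8 values in {11, 15, 16, 19, 25, 26, 28, 29} must be used), so Carol = 15.
The 7 still-open variables together cover exactly {11, 16, 19, 25, 26, 28, 29} — 7 values for 7 variables — and 25 appears only in Hank's list, so Hank = 25.
The 6 still-open variables together cover exactly {11, 16, 19, 26, 28, 29} — 6 values for 6 variables — and 29 appears only in Ivy's list, so Ivy = 29.
Among the 5 still-open variables, 16 fits only Mona (and all 5 values in {11, 16, 19, 26, 28} must be used), so Mona = 16.

16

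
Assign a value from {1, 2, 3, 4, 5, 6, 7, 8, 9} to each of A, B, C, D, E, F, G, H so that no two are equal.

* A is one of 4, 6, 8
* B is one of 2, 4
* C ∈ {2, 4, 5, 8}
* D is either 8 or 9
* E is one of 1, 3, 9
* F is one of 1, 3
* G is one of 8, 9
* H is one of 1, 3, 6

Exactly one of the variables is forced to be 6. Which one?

The 8 variables together cover exactly {1, 2, 3, 4, 5, 6, 8, 9} — 8 values for 8 variables — and 5 appears only in C's list, so C = 5.
Among the 7 still-open variables, 2 fits only B (and all 7 values in {1, 2, 3, 4, 6, 8, 9} must be used), so B = 2.
Among the 6 still-open variables, 4 fits only A (and all 6 values in {1, 3, 4, 6, 8, 9} must be used), so A = 4.
The 5 still-open variables together cover exactly {1, 3, 6, 8, 9} — 5 values for 5 variables — and 6 appears only in H's list, so H = 6.

H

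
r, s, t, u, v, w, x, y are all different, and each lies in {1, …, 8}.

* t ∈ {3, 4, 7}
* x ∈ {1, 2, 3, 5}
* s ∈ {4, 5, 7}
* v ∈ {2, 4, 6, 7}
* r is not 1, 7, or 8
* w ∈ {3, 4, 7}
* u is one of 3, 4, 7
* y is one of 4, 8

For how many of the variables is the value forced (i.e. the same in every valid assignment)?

The 8 variables draw from only 8 values {1, 2, 3, 4, 5, 6, 7, 8}, so each is used; only x can be 1, hence x = 1.
The 7 still-open variables draw from only 7 values {2, 3, 4, 5, 6, 7, 8}, so each is used; only y can be 8, hence y = 8.
t, u, w share exactly the 3 values {3, 4, 7}; by pigeonhole those values go to them, so strike 3, 4, 7 from r, s, v.
s must be 5 (only option left). Strike 5 from r.
Determined: s=5, x=1, y=8. The other variables each still have more than one consistent value. That makes 3.

3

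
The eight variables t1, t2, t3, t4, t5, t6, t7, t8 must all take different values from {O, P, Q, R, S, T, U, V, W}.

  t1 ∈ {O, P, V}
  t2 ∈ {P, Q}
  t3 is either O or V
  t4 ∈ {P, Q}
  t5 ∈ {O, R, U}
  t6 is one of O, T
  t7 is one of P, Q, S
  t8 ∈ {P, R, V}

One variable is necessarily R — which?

The 8 variables together cover exactly {O, P, Q, R, S, T, U, V} — 8 values for 8 variables — and S appears only in t7's list, so t7 = S.
The 7 still-open variables draw from only 7 values {O, P, Q, R, T, U, V}, so each is used; only t6 can be T, hence t6 = T.
Among the 6 still-open variables, U fits only t5 (and all 6 values in {O, P, Q, R, U, V} must be used), so t5 = U.
The 5 still-open variables draw from only 5 values {O, P, Q, R, V}, so each is used; only t8 can be R, hence t8 = R.

t8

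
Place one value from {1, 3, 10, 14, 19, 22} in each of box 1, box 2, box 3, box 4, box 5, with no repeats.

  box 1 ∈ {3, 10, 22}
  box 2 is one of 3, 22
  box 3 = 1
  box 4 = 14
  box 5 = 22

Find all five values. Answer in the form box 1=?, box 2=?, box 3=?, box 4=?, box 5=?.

box 1=10, box 2=3, box 3=1, box 4=14, box 5=22

box 3 has just one choice, so box 3 = 1.
box 4 has just one choice, so box 4 = 14.
box 5's domain is down to {22}, so box 5 = 22. Eliminate 22 elsewhere: box 1, box 2.
That leaves box 2 = 3. Remove 3 from box 1.
box 1 has just one choice, so box 1 = 10.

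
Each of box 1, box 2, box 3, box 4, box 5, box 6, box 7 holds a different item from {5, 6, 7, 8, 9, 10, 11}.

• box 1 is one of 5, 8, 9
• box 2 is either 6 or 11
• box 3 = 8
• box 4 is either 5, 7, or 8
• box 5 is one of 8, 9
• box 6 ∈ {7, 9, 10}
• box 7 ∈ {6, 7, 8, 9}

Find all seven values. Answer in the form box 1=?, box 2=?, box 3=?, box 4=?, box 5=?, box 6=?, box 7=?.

box 3 has just one choice, so box 3 = 8. Eliminate 8 elsewhere: box 1, box 4, box 5, box 7.
box 5 must be 9 (only option left). So box 1, box 6, box 7 can't be 9.
That leaves box 1 = 5. Remove 5 from box 4.
box 4 has just one choice, so box 4 = 7. Eliminate 7 elsewhere: box 6, box 7.
That leaves box 6 = 10.
box 7 must be 6 (only option left). Eliminate 6 elsewhere: box 2.
box 2 must be 11 (only option left).

box 1=5, box 2=11, box 3=8, box 4=7, box 5=9, box 6=10, box 7=6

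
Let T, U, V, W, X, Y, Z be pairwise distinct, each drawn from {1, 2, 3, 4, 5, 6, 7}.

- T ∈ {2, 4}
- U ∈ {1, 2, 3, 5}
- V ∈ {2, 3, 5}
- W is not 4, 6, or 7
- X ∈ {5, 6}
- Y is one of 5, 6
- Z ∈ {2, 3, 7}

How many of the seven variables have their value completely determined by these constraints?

The 7 variables together cover exactly {1, 2, 3, 4, 5, 6, 7} — 7 values for 7 variables — and 4 appears only in T's list, so T = 4.
The 6 still-open variables together cover exactly {1, 2, 3, 5, 6, 7} — 6 values for 6 variables — and 7 appears only in Z's list, so Z = 7.
The 2 variables X and Y are confined to {5, 6}, which locks those values in; drop them from U, V, W.
Determined: T=4, Z=7. The other variables each still have more than one consistent value. That makes 2.

2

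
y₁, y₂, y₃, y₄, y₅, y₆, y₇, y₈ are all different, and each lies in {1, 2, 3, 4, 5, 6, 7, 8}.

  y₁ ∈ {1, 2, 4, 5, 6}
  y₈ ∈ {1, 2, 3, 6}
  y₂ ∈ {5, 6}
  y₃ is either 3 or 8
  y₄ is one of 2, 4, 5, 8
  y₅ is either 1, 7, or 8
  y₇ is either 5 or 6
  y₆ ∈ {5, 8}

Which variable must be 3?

y₃

The 8 variables together cover exactly {1, 2, 3, 4, 5, 6, 7, 8} — 8 values for 8 variables — and 7 appears only in y₅'s list, so y₅ = 7.
y₂ and y₇ share exactly the 2 values {5, 6}; by pigeonhole those values go to them, so strike 5, 6 from y₁, y₄, y₆, y₈.
y₆'s domain is down to {8}, so y₆ = 8. Remove 8 from y₃, y₄.
So 3 goes to y₃.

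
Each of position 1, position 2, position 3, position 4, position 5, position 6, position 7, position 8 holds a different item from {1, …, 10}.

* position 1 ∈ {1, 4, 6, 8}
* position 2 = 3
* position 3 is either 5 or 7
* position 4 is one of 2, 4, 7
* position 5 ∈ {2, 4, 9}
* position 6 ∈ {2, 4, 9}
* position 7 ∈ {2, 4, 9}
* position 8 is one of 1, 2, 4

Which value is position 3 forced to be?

5

position 2's domain is down to {3}, so position 2 = 3.
The 3 variables position 5, position 6, position 7 are confined to {2, 4, 9}, which locks those values in; drop them from position 1, position 4, position 8.
position 4 has just one choice, so position 4 = 7. So position 3 can't be 7.
So position 3 = 5.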